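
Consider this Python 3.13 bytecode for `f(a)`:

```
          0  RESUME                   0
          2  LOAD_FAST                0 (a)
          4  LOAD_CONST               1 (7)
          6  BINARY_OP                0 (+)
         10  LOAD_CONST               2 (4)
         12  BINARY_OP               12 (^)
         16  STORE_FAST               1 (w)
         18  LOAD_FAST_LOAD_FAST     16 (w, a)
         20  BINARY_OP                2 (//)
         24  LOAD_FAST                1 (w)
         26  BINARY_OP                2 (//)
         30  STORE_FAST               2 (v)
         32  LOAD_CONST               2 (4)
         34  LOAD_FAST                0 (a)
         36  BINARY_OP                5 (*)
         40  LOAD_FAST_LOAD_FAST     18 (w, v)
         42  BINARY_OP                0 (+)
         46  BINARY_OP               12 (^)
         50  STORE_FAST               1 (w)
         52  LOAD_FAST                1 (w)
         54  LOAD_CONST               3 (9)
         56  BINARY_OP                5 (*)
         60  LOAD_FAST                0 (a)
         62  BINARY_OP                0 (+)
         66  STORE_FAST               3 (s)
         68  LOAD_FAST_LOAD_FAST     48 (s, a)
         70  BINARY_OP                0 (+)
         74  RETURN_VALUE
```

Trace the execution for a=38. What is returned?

1669

LOAD_FAST a → push 38. Stack: [38]
LOAD_CONST → push 7. Stack: [38, 7]
BINARY_OP + → 38 + 7 = 45. Stack: [45]
LOAD_CONST → push 4. Stack: [45, 4]
BINARY_OP ^ → 45 ^ 4 = 41. Stack: [41]
STORE_FAST w → w=41. Stack: []
LOAD_FAST_LOAD_FAST w,a → push 41,38. Stack: [41, 38]
BINARY_OP // → 41 // 38 = 1. Stack: [1]
LOAD_FAST w → push 41. Stack: [1, 41]
BINARY_OP // → 1 // 41 = 0. Stack: [0]
STORE_FAST v → v=0. Stack: []
LOAD_CONST → push 4. Stack: [4]
LOAD_FAST a → push 38. Stack: [4, 38]
BINARY_OP * → 4 * 38 = 152. Stack: [152]
LOAD_FAST_LOAD_FAST w,v → push 41,0. Stack: [152, 41, 0]
BINARY_OP + → 41 + 0 = 41. Stack: [152, 41]
BINARY_OP ^ → 152 ^ 41 = 177. Stack: [177]
STORE_FAST w → w=177. Stack: []
LOAD_FAST w → push 177. Stack: [177]
LOAD_CONST → push 9. Stack: [177, 9]
BINARY_OP * → 177 * 9 = 1593. Stack: [1593]
LOAD_FAST a → push 38. Stack: [1593, 38]
BINARY_OP + → 1593 + 38 = 1631. Stack: [1631]
STORE_FAST s → s=1631. Stack: []
LOAD_FAST_LOAD_FAST s,a → push 1631,38. Stack: [1631, 38]
BINARY_OP + → 1631 + 38 = 1669. Stack: [1669]
RETURN_VALUE → return 1669.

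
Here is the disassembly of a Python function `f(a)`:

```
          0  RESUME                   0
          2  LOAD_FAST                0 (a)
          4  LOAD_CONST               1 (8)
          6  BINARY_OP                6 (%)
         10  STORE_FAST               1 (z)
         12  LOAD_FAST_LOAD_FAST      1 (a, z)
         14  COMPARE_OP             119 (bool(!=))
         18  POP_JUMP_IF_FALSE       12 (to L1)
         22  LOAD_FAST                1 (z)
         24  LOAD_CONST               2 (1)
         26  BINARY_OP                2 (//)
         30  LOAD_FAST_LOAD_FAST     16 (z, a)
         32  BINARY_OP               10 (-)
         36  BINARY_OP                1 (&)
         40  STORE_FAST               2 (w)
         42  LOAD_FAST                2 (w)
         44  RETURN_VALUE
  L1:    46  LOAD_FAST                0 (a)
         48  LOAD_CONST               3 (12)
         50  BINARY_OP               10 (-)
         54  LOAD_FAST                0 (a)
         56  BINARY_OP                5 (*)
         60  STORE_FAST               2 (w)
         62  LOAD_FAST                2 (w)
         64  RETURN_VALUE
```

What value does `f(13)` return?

LOAD_FAST a → push 13. Stack: [13]
LOAD_CONST → push 8. Stack: [13, 8]
BINARY_OP % → 13 % 8 = 5. Stack: [5]
STORE_FAST z → z=5. Stack: []
LOAD_FAST_LOAD_FAST a,z → push 13,5. Stack: [13, 5]
COMPARE_OP bool(!=) → 13 vs 5 = True. Stack: [True]
POP_JUMP_IF_FALSE → pop True; no jump. Stack: []
LOAD_FAST z → push 5. Stack: [5]
LOAD_CONST → push 1. Stack: [5, 1]
BINARY_OP // → 5 // 1 = 5. Stack: [5]
LOAD_FAST_LOAD_FAST z,a → push 5,13. Stack: [5, 5, 13]
BINARY_OP - → 5 - 13 = -8. Stack: [5, -8]
BINARY_OP & → 5 & -8 = 0. Stack: [0]
STORE_FAST w → w=0. Stack: []
LOAD_FAST w → push 0. Stack: [0]
RETURN_VALUE → return 0.

0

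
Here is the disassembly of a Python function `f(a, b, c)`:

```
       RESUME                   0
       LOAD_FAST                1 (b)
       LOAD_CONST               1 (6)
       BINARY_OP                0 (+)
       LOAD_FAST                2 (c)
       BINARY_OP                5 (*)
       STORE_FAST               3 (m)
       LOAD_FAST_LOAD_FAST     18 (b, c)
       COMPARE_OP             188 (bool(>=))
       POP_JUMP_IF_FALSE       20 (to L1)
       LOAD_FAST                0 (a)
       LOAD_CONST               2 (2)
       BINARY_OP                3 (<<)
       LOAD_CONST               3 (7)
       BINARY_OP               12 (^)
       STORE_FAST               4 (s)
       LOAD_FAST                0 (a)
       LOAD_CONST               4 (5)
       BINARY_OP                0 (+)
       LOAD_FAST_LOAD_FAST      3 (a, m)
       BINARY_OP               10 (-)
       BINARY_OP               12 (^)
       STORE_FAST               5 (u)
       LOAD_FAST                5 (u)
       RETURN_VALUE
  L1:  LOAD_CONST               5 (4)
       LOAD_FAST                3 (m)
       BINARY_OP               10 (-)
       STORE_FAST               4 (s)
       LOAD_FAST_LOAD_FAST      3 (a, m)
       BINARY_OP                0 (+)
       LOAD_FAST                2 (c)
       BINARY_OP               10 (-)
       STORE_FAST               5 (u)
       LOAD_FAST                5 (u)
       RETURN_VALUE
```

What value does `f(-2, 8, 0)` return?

-3

LOAD_FAST b → push 8. Stack: [8]
LOAD_CONST → push 6. Stack: [8, 6]
BINARY_OP + → 8 + 6 = 14. Stack: [14]
LOAD_FAST c → push 0. Stack: [14, 0]
BINARY_OP * → 14 * 0 = 0. Stack: [0]
STORE_FAST m → m=0. Stack: []
LOAD_FAST_LOAD_FAST b,c → push 8,0. Stack: [8, 0]
COMPARE_OP bool(>=) → 8 vs 0 = True. Stack: [True]
POP_JUMP_IF_FALSE → pop True; no jump. Stack: []
LOAD_FAST a → push -2. Stack: [-2]
LOAD_CONST → push 2. Stack: [-2, 2]
BINARY_OP << → -2 << 2 = -8. Stack: [-8]
LOAD_CONST → push 7. Stack: [-8, 7]
BINARY_OP ^ → -8 ^ 7 = -1. Stack: [-1]
STORE_FAST s → s=-1. Stack: []
LOAD_FAST a → push -2. Stack: [-2]
LOAD_CONST → push 5. Stack: [-2, 5]
BINARY_OP + → -2 + 5 = 3. Stack: [3]
LOAD_FAST_LOAD_FAST a,m → push -2,0. Stack: [3, -2, 0]
BINARY_OP - → -2 - 0 = -2. Stack: [3, -2]
BINARY_OP ^ → 3 ^ -2 = -3. Stack: [-3]
STORE_FAST u → u=-3. Stack: []
LOAD_FAST u → push -3. Stack: [-3]
RETURN_VALUE → return -3.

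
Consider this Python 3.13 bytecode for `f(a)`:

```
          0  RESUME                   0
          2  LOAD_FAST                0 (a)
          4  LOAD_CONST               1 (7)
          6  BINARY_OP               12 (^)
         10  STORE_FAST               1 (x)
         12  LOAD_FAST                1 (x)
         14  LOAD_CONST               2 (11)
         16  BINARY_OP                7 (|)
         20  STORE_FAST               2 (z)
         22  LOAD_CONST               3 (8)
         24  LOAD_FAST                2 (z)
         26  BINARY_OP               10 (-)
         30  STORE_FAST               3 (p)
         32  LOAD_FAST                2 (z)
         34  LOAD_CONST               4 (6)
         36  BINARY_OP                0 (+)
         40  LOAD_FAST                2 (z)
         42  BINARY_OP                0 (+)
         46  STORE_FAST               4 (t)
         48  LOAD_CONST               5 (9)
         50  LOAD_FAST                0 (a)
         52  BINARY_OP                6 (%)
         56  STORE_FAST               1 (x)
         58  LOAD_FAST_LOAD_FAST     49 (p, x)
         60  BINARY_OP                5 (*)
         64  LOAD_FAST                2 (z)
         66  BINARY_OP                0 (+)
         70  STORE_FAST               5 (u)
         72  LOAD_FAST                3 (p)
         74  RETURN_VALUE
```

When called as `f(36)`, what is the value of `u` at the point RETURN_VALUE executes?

-272

LOAD_FAST a → push 36. Stack: [36]
LOAD_CONST → push 7. Stack: [36, 7]
BINARY_OP ^ → 36 ^ 7 = 35. Stack: [35]
STORE_FAST x → x=35. Stack: []
LOAD_FAST x → push 35. Stack: [35]
LOAD_CONST → push 11. Stack: [35, 11]
BINARY_OP | → 35 | 11 = 43. Stack: [43]
STORE_FAST z → z=43. Stack: []
LOAD_CONST → push 8. Stack: [8]
LOAD_FAST z → push 43. Stack: [8, 43]
BINARY_OP - → 8 - 43 = -35. Stack: [-35]
STORE_FAST p → p=-35. Stack: []
LOAD_FAST z → push 43. Stack: [43]
LOAD_CONST → push 6. Stack: [43, 6]
BINARY_OP + → 43 + 6 = 49. Stack: [49]
LOAD_FAST z → push 43. Stack: [49, 43]
BINARY_OP + → 49 + 43 = 92. Stack: [92]
STORE_FAST t → t=92. Stack: []
LOAD_CONST → push 9. Stack: [9]
LOAD_FAST a → push 36. Stack: [9, 36]
BINARY_OP % → 9 % 36 = 9. Stack: [9]
STORE_FAST x → x=9. Stack: []
LOAD_FAST_LOAD_FAST p,x → push -35,9. Stack: [-35, 9]
BINARY_OP * → -35 * 9 = -315. Stack: [-315]
LOAD_FAST z → push 43. Stack: [-315, 43]
BINARY_OP + → -315 + 43 = -272. Stack: [-272]
STORE_FAST u → u=-272. Stack: []
LOAD_FAST p → push -35. Stack: [-35]
RETURN_VALUE → return -35.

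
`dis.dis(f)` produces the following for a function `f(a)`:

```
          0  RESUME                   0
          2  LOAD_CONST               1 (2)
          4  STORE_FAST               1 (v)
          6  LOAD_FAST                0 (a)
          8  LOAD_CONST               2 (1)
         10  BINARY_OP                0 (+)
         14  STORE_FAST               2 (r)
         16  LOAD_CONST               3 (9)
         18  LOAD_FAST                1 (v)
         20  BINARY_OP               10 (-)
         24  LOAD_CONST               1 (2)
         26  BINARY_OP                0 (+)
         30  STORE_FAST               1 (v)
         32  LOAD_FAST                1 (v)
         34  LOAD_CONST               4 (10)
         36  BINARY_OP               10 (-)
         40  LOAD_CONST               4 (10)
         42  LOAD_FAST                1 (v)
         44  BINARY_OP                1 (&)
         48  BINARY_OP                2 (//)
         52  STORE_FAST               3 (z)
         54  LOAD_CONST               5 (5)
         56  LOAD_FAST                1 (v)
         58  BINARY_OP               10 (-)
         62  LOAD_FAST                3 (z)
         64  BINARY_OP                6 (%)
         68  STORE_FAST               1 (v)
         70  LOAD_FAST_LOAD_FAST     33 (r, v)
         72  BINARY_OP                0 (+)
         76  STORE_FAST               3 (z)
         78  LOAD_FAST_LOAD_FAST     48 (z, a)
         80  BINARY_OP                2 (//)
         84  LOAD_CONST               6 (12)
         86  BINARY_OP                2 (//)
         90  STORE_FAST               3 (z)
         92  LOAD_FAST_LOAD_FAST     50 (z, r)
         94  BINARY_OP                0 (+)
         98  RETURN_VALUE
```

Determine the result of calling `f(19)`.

20

LOAD_CONST → push 2. Stack: [2]
STORE_FAST v → v=2. Stack: []
LOAD_FAST a → push 19. Stack: [19]
LOAD_CONST → push 1. Stack: [19, 1]
BINARY_OP + → 19 + 1 = 20. Stack: [20]
STORE_FAST r → r=20. Stack: []
LOAD_CONST → push 9. Stack: [9]
LOAD_FAST v → push 2. Stack: [9, 2]
BINARY_OP - → 9 - 2 = 7. Stack: [7]
LOAD_CONST → push 2. Stack: [7, 2]
BINARY_OP + → 7 + 2 = 9. Stack: [9]
STORE_FAST v → v=9. Stack: []
LOAD_FAST v → push 9. Stack: [9]
LOAD_CONST → push 10. Stack: [9, 10]
BINARY_OP - → 9 - 10 = -1. Stack: [-1]
LOAD_CONST → push 10. Stack: [-1, 10]
LOAD_FAST v → push 9. Stack: [-1, 10, 9]
BINARY_OP & → 10 & 9 = 8. Stack: [-1, 8]
BINARY_OP // → -1 // 8 = -1. Stack: [-1]
STORE_FAST z → z=-1. Stack: []
LOAD_CONST → push 5. Stack: [5]
LOAD_FAST v → push 9. Stack: [5, 9]
BINARY_OP - → 5 - 9 = -4. Stack: [-4]
LOAD_FAST z → push -1. Stack: [-4, -1]
BINARY_OP % → -4 % -1 = 0. Stack: [0]
STORE_FAST v → v=0. Stack: []
LOAD_FAST_LOAD_FAST r,v → push 20,0. Stack: [20, 0]
BINARY_OP + → 20 + 0 = 20. Stack: [20]
STORE_FAST z → z=20. Stack: []
LOAD_FAST_LOAD_FAST z,a → push 20,19. Stack: [20, 19]
BINARY_OP // → 20 // 19 = 1. Stack: [1]
LOAD_CONST → push 12. Stack: [1, 12]
BINARY_OP // → 1 // 12 = 0. Stack: [0]
STORE_FAST z → z=0. Stack: []
LOAD_FAST_LOAD_FAST z,r → push 0,20. Stack: [0, 20]
BINARY_OP + → 0 + 20 = 20. Stack: [20]
RETURN_VALUE → return 20.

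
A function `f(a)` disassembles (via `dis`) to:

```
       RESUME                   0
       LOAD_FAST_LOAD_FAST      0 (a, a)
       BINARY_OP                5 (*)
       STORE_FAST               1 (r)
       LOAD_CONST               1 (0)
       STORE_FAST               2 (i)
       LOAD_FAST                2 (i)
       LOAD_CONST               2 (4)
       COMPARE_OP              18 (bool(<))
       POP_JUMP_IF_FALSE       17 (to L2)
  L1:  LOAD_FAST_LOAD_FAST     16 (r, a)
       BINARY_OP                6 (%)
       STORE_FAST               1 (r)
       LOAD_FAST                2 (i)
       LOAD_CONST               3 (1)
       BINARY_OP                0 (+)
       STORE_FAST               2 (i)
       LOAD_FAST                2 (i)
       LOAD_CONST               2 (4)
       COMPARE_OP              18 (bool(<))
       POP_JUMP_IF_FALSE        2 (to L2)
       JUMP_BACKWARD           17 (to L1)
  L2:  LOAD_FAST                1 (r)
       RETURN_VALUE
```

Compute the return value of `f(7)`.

0

LOAD_FAST_LOAD_FAST a,a → push 7,7. Stack: [7, 7]
BINARY_OP * → 7 * 7 = 49. Stack: [49]
STORE_FAST r → r=49. Stack: []
LOAD_CONST → push 0. Stack: [0]
STORE_FAST i → i=0. Stack: []
LOAD_FAST i → push 0. Stack: [0]
LOAD_CONST → push 4. Stack: [0, 4]
COMPARE_OP bool(<) → 0 vs 4 = True. Stack: [True]
POP_JUMP_IF_FALSE → pop True; no jump. Stack: []
LOAD_FAST_LOAD_FAST r,a → push 49,7. Stack: [49, 7]
BINARY_OP % → 49 % 7 = 0. Stack: [0]
STORE_FAST r → r=0. Stack: []
LOAD_FAST i → push 0. Stack: [0]
LOAD_CONST → push 1. Stack: [0, 1]
BINARY_OP + → 0 + 1 = 1. Stack: [1]
STORE_FAST i → i=1. Stack: []
LOAD_FAST i → push 1. Stack: [1]
LOAD_CONST → push 4. Stack: [1, 4]
COMPARE_OP bool(<) → 1 vs 4 = True. Stack: [True]
POP_JUMP_IF_FALSE → pop True; no jump. Stack: []
LOAD_FAST_LOAD_FAST r,a → push 0,7. Stack: [0, 7]
BINARY_OP % → 0 % 7 = 0. Stack: [0]
STORE_FAST r → r=0. Stack: []
LOAD_FAST i → push 1. Stack: [1]
LOAD_CONST → push 1. Stack: [1, 1]
BINARY_OP + → 1 + 1 = 2. Stack: [2]
STORE_FAST i → i=2. Stack: []
LOAD_FAST i → push 2. Stack: [2]
LOAD_CONST → push 4. Stack: [2, 4]
COMPARE_OP bool(<) → 2 vs 4 = True. Stack: [True]
POP_JUMP_IF_FALSE → pop True; no jump. Stack: []
LOAD_FAST_LOAD_FAST r,a → push 0,7. Stack: [0, 7]
BINARY_OP % → 0 % 7 = 0. Stack: [0]
STORE_FAST r → r=0. Stack: []
LOAD_FAST i → push 2. Stack: [2]
LOAD_CONST → push 1. Stack: [2, 1]
BINARY_OP + → 2 + 1 = 3. Stack: [3]
STORE_FAST i → i=3. Stack: []
LOAD_FAST i → push 3. Stack: [3]
LOAD_CONST → push 4. Stack: [3, 4]
COMPARE_OP bool(<) → 3 vs 4 = True. Stack: [True]
POP_JUMP_IF_FALSE → pop True; no jump. Stack: []
LOAD_FAST_LOAD_FAST r,a → push 0,7. Stack: [0, 7]
BINARY_OP % → 0 % 7 = 0. Stack: [0]
STORE_FAST r → r=0. Stack: []
LOAD_FAST i → push 3. Stack: [3]
LOAD_CONST → push 1. Stack: [3, 1]
BINARY_OP + → 3 + 1 = 4. Stack: [4]
STORE_FAST i → i=4. Stack: []
LOAD_FAST i → push 4. Stack: [4]
LOAD_CONST → push 4. Stack: [4, 4]
COMPARE_OP bool(<) → 4 vs 4 = False. Stack: [False]
POP_JUMP_IF_FALSE → pop False; jump. Stack: []
LOAD_FAST r → push 0. Stack: [0]
RETURN_VALUE → return 0.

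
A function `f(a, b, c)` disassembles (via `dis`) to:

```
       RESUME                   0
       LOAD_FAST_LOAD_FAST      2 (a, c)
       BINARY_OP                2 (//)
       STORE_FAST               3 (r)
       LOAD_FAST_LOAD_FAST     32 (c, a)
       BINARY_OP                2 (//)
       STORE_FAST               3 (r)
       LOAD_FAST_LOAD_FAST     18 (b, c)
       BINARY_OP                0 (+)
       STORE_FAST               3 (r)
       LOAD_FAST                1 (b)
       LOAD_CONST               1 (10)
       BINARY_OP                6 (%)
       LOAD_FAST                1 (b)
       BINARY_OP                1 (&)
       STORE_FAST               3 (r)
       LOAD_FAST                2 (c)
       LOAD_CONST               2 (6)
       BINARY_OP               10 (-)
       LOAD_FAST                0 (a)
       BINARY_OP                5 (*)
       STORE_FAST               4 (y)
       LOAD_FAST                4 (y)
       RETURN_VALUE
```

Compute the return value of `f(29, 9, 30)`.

LOAD_FAST_LOAD_FAST a,c → push 29,30. Stack: [29, 30]
BINARY_OP // → 29 // 30 = 0. Stack: [0]
STORE_FAST r → r=0. Stack: []
LOAD_FAST_LOAD_FAST c,a → push 30,29. Stack: [30, 29]
BINARY_OP // → 30 // 29 = 1. Stack: [1]
STORE_FAST r → r=1. Stack: []
LOAD_FAST_LOAD_FAST b,c → push 9,30. Stack: [9, 30]
BINARY_OP + → 9 + 30 = 39. Stack: [39]
STORE_FAST r → r=39. Stack: []
LOAD_FAST b → push 9. Stack: [9]
LOAD_CONST → push 10. Stack: [9, 10]
BINARY_OP % → 9 % 10 = 9. Stack: [9]
LOAD_FAST b → push 9. Stack: [9, 9]
BINARY_OP & → 9 & 9 = 9. Stack: [9]
STORE_FAST r → r=9. Stack: []
LOAD_FAST c → push 30. Stack: [30]
LOAD_CONST → push 6. Stack: [30, 6]
BINARY_OP - → 30 - 6 = 24. Stack: [24]
LOAD_FAST a → push 29. Stack: [24, 29]
BINARY_OP * → 24 * 29 = 696. Stack: [696]
STORE_FAST y → y=696. Stack: []
LOAD_FAST y → push 696. Stack: [696]
RETURN_VALUE → return 696.

696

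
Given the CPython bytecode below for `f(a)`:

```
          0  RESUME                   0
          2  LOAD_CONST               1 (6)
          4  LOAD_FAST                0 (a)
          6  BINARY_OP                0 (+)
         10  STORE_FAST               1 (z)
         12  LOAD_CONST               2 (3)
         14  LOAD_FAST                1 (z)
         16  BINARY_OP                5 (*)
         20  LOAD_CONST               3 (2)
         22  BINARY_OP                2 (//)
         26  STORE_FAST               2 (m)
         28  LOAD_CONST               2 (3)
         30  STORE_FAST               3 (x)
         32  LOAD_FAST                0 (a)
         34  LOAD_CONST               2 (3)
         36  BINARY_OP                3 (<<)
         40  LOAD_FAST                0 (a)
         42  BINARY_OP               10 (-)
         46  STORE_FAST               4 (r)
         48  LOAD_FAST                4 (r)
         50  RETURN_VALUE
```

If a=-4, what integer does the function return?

-28

LOAD_CONST → push 6. Stack: [6]
LOAD_FAST a → push -4. Stack: [6, -4]
BINARY_OP + → 6 + -4 = 2. Stack: [2]
STORE_FAST z → z=2. Stack: []
LOAD_CONST → push 3. Stack: [3]
LOAD_FAST z → push 2. Stack: [3, 2]
BINARY_OP * → 3 * 2 = 6. Stack: [6]
LOAD_CONST → push 2. Stack: [6, 2]
BINARY_OP // → 6 // 2 = 3. Stack: [3]
STORE_FAST m → m=3. Stack: []
LOAD_CONST → push 3. Stack: [3]
STORE_FAST x → x=3. Stack: []
LOAD_FAST a → push -4. Stack: [-4]
LOAD_CONST → push 3. Stack: [-4, 3]
BINARY_OP << → -4 << 3 = -32. Stack: [-32]
LOAD_FAST a → push -4. Stack: [-32, -4]
BINARY_OP - → -32 - -4 = -28. Stack: [-28]
STORE_FAST r → r=-28. Stack: []
LOAD_FAST r → push -28. Stack: [-28]
RETURN_VALUE → return -28.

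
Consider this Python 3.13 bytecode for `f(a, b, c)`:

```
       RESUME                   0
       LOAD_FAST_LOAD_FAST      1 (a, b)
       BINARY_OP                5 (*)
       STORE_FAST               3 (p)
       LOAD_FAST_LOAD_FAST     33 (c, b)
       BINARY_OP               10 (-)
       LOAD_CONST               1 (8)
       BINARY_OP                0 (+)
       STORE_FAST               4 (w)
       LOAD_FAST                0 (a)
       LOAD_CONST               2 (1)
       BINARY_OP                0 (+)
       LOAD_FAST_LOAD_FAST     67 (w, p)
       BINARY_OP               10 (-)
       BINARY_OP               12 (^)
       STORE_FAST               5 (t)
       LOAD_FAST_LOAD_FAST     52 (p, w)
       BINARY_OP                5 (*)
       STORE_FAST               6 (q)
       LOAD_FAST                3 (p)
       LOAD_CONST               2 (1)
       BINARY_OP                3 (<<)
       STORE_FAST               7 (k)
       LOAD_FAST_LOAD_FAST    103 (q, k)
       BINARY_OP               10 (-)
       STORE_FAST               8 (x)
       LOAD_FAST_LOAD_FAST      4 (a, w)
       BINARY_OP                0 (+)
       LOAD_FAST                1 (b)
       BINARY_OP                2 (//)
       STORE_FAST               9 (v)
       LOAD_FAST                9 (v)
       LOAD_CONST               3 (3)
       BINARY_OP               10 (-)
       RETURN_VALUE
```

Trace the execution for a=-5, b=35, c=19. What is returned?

LOAD_FAST_LOAD_FAST a,b → push -5,35. Stack: [-5, 35]
BINARY_OP * → -5 * 35 = -175. Stack: [-175]
STORE_FAST p → p=-175. Stack: []
LOAD_FAST_LOAD_FAST c,b → push 19,35. Stack: [19, 35]
BINARY_OP - → 19 - 35 = -16. Stack: [-16]
LOAD_CONST → push 8. Stack: [-16, 8]
BINARY_OP + → -16 + 8 = -8. Stack: [-8]
STORE_FAST w → w=-8. Stack: []
LOAD_FAST a → push -5. Stack: [-5]
LOAD_CONST → push 1. Stack: [-5, 1]
BINARY_OP + → -5 + 1 = -4. Stack: [-4]
LOAD_FAST_LOAD_FAST w,p → push -8,-175. Stack: [-4, -8, -175]
BINARY_OP - → -8 - -175 = 167. Stack: [-4, 167]
BINARY_OP ^ → -4 ^ 167 = -165. Stack: [-165]
STORE_FAST t → t=-165. Stack: []
LOAD_FAST_LOAD_FAST p,w → push -175,-8. Stack: [-175, -8]
BINARY_OP * → -175 * -8 = 1400. Stack: [1400]
STORE_FAST q → q=1400. Stack: []
LOAD_FAST p → push -175. Stack: [-175]
LOAD_CONST → push 1. Stack: [-175, 1]
BINARY_OP << → -175 << 1 = -350. Stack: [-350]
STORE_FAST k → k=-350. Stack: []
LOAD_FAST_LOAD_FAST q,k → push 1400,-350. Stack: [1400, -350]
BINARY_OP - → 1400 - -350 = 1750. Stack: [1750]
STORE_FAST x → x=1750. Stack: []
LOAD_FAST_LOAD_FAST a,w → push -5,-8. Stack: [-5, -8]
BINARY_OP + → -5 + -8 = -13. Stack: [-13]
LOAD_FAST b → push 35. Stack: [-13, 35]
BINARY_OP // → -13 // 35 = -1. Stack: [-1]
STORE_FAST v → v=-1. Stack: []
LOAD_FAST v → push -1. Stack: [-1]
LOAD_CONST → push 3. Stack: [-1, 3]
BINARY_OP - → -1 - 3 = -4. Stack: [-4]
RETURN_VALUE → return -4.

-4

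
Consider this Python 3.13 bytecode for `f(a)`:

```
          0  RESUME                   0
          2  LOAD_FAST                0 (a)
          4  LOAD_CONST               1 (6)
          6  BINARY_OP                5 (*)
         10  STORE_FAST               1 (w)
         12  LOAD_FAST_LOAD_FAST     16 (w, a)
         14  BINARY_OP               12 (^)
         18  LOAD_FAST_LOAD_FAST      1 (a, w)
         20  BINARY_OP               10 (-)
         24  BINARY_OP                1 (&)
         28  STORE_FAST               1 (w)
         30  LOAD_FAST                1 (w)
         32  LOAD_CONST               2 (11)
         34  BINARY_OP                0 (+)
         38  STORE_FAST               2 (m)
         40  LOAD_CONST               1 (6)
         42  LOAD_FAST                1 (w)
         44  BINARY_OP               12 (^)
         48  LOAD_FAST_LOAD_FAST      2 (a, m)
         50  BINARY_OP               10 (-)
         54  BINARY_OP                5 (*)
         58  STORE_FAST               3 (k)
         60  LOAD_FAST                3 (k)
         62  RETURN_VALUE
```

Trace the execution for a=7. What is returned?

-187

LOAD_FAST a → push 7. Stack: [7]
LOAD_CONST → push 6. Stack: [7, 6]
BINARY_OP * → 7 * 6 = 42. Stack: [42]
STORE_FAST w → w=42. Stack: []
LOAD_FAST_LOAD_FAST w,a → push 42,7. Stack: [42, 7]
BINARY_OP ^ → 42 ^ 7 = 45. Stack: [45]
LOAD_FAST_LOAD_FAST a,w → push 7,42. Stack: [45, 7, 42]
BINARY_OP - → 7 - 42 = -35. Stack: [45, -35]
BINARY_OP & → 45 & -35 = 13. Stack: [13]
STORE_FAST w → w=13. Stack: []
LOAD_FAST w → push 13. Stack: [13]
LOAD_CONST → push 11. Stack: [13, 11]
BINARY_OP + → 13 + 11 = 24. Stack: [24]
STORE_FAST m → m=24. Stack: []
LOAD_CONST → push 6. Stack: [6]
LOAD_FAST w → push 13. Stack: [6, 13]
BINARY_OP ^ → 6 ^ 13 = 11. Stack: [11]
LOAD_FAST_LOAD_FAST a,m → push 7,24. Stack: [11, 7, 24]
BINARY_OP - → 7 - 24 = -17. Stack: [11, -17]
BINARY_OP * → 11 * -17 = -187. Stack: [-187]
STORE_FAST k → k=-187. Stack: []
LOAD_FAST k → push -187. Stack: [-187]
RETURN_VALUE → return -187.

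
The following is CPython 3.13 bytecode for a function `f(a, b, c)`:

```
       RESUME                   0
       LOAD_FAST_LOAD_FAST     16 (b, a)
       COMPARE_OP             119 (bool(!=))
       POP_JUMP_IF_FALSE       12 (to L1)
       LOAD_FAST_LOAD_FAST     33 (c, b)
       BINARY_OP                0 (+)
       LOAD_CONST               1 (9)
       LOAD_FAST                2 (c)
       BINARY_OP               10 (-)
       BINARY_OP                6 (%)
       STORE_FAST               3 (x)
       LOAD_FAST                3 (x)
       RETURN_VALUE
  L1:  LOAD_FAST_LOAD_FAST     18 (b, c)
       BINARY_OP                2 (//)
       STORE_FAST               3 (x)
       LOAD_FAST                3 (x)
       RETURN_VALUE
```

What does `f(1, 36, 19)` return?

LOAD_FAST_LOAD_FAST b,a → push 36,1. Stack: [36, 1]
COMPARE_OP bool(!=) → 36 vs 1 = True. Stack: [True]
POP_JUMP_IF_FALSE → pop True; no jump. Stack: []
LOAD_FAST_LOAD_FAST c,b → push 19,36. Stack: [19, 36]
BINARY_OP + → 19 + 36 = 55. Stack: [55]
LOAD_CONST → push 9. Stack: [55, 9]
LOAD_FAST c → push 19. Stack: [55, 9, 19]
BINARY_OP - → 9 - 19 = -10. Stack: [55, -10]
BINARY_OP % → 55 % -10 = -5. Stack: [-5]
STORE_FAST x → x=-5. Stack: []
LOAD_FAST x → push -5. Stack: [-5]
RETURN_VALUE → return -5.

-5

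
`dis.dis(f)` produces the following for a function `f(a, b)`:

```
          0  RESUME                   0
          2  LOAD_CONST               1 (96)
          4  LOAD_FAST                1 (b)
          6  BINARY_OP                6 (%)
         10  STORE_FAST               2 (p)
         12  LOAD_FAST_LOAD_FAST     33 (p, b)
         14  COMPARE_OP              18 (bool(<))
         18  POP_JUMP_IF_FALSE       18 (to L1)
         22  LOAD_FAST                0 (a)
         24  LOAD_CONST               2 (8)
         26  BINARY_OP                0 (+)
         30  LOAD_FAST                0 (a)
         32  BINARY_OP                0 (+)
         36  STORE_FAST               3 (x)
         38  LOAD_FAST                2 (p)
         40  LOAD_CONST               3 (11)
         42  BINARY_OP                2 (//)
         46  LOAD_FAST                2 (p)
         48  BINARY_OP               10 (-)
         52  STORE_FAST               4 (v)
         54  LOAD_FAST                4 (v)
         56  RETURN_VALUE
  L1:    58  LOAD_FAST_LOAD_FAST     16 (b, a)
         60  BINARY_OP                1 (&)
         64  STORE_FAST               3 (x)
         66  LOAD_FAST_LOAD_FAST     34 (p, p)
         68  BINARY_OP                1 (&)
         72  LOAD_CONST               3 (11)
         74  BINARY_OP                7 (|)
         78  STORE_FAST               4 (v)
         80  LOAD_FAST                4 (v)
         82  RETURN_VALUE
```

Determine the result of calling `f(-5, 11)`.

LOAD_CONST → push 96. Stack: [96]
LOAD_FAST b → push 11. Stack: [96, 11]
BINARY_OP % → 96 % 11 = 8. Stack: [8]
STORE_FAST p → p=8. Stack: []
LOAD_FAST_LOAD_FAST p,b → push 8,11. Stack: [8, 11]
COMPARE_OP bool(<) → 8 vs 11 = True. Stack: [True]
POP_JUMP_IF_FALSE → pop True; no jump. Stack: []
LOAD_FAST a → push -5. Stack: [-5]
LOAD_CONST → push 8. Stack: [-5, 8]
BINARY_OP + → -5 + 8 = 3. Stack: [3]
LOAD_FAST a → push -5. Stack: [3, -5]
BINARY_OP + → 3 + -5 = -2. Stack: [-2]
STORE_FAST x → x=-2. Stack: []
LOAD_FAST p → push 8. Stack: [8]
LOAD_CONST → push 11. Stack: [8, 11]
BINARY_OP // → 8 // 11 = 0. Stack: [0]
LOAD_FAST p → push 8. Stack: [0, 8]
BINARY_OP - → 0 - 8 = -8. Stack: [-8]
STORE_FAST v → v=-8. Stack: []
LOAD_FAST v → push -8. Stack: [-8]
RETURN_VALUE → return -8.

-8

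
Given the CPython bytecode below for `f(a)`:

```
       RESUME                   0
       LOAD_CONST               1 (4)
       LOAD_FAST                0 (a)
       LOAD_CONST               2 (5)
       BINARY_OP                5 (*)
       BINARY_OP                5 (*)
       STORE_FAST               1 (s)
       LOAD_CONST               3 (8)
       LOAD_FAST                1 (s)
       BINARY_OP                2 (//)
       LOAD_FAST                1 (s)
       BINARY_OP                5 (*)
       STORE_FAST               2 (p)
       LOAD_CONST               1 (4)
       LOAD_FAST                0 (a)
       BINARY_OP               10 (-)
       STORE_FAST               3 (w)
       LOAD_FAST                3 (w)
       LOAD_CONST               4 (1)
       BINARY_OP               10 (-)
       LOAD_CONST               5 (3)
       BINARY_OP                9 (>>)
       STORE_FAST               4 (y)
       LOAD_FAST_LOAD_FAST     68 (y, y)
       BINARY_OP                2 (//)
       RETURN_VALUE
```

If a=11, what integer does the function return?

1

LOAD_CONST → push 4. Stack: [4]
LOAD_FAST a → push 11. Stack: [4, 11]
LOAD_CONST → push 5. Stack: [4, 11, 5]
BINARY_OP * → 11 * 5 = 55. Stack: [4, 55]
BINARY_OP * → 4 * 55 = 220. Stack: [220]
STORE_FAST s → s=220. Stack: []
LOAD_CONST → push 8. Stack: [8]
LOAD_FAST s → push 220. Stack: [8, 220]
BINARY_OP // → 8 // 220 = 0. Stack: [0]
LOAD_FAST s → push 220. Stack: [0, 220]
BINARY_OP * → 0 * 220 = 0. Stack: [0]
STORE_FAST p → p=0. Stack: []
LOAD_CONST → push 4. Stack: [4]
LOAD_FAST a → push 11. Stack: [4, 11]
BINARY_OP - → 4 - 11 = -7. Stack: [-7]
STORE_FAST w → w=-7. Stack: []
LOAD_FAST w → push -7. Stack: [-7]
LOAD_CONST → push 1. Stack: [-7, 1]
BINARY_OP - → -7 - 1 = -8. Stack: [-8]
LOAD_CONST → push 3. Stack: [-8, 3]
BINARY_OP >> → -8 >> 3 = -1. Stack: [-1]
STORE_FAST y → y=-1. Stack: []
LOAD_FAST_LOAD_FAST y,y → push -1,-1. Stack: [-1, -1]
BINARY_OP // → -1 // -1 = 1. Stack: [1]
RETURN_VALUE → return 1.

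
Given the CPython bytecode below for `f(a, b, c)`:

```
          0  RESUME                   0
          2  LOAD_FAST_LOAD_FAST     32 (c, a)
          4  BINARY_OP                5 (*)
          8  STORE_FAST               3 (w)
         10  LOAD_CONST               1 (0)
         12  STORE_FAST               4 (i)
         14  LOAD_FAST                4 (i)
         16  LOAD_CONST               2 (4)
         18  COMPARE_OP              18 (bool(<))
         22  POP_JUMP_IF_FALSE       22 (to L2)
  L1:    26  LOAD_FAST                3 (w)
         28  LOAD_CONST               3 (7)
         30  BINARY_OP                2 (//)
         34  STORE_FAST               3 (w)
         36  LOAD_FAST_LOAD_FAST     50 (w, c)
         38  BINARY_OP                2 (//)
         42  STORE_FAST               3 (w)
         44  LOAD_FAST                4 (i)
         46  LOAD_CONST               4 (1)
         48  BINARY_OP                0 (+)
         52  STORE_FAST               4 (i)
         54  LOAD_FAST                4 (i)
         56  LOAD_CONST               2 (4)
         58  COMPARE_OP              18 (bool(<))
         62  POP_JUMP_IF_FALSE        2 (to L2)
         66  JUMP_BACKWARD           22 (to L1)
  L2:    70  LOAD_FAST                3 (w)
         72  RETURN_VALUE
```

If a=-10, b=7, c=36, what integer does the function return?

LOAD_FAST_LOAD_FAST c,a → push 36,-10
BINARY_OP * → 36 * -10 = -360
STORE_FAST w → w=-360
LOAD_CONST → push 0
STORE_FAST i → i=0
LOAD_FAST i → push 0
LOAD_CONST → push 4
COMPARE_OP bool(<) → 0 vs 4 = True
POP_JUMP_IF_FALSE → pop True; no jump
LOAD_FAST w → push -360
LOAD_CONST → push 7
BINARY_OP // → -360 // 7 = -52
STORE_FAST w → w=-52
LOAD_FAST_LOAD_FAST w,c → push -52,36
BINARY_OP // → -52 // 36 = -2
STORE_FAST w → w=-2
LOAD_FAST i → push 0
LOAD_CONST → push 1
BINARY_OP + → 0 + 1 = 1
STORE_FAST i → i=1
LOAD_FAST i → push 1
LOAD_CONST → push 4
COMPARE_OP bool(<) → 1 vs 4 = True
POP_JUMP_IF_FALSE → pop True; no jump
LOAD_FAST w → push -2
LOAD_CONST → push 7
BINARY_OP // → -2 // 7 = -1
STORE_FAST w → w=-1
LOAD_FAST_LOAD_FAST w,c → push -1,36
BINARY_OP // → -1 // 36 = -1
STORE_FAST w → w=-1
LOAD_FAST i → push 1
LOAD_CONST → push 1
BINARY_OP + → 1 + 1 = 2
STORE_FAST i → i=2
LOAD_FAST i → push 2
LOAD_CONST → push 4
COMPARE_OP bool(<) → 2 vs 4 = True
POP_JUMP_IF_FALSE → pop True; no jump
LOAD_FAST w → push -1
LOAD_CONST → push 7
BINARY_OP // → -1 // 7 = -1
STORE_FAST w → w=-1
LOAD_FAST_LOAD_FAST w,c → push -1,36
BINARY_OP // → -1 // 36 = -1
STORE_FAST w → w=-1
LOAD_FAST i → push 2
LOAD_CONST → push 1
BINARY_OP + → 2 + 1 = 3
STORE_FAST i → i=3
LOAD_FAST i → push 3
LOAD_CONST → push 4
COMPARE_OP bool(<) → 3 vs 4 = True
POP_JUMP_IF_FALSE → pop True; no jump
LOAD_FAST w → push -1
LOAD_CONST → push 7
BINARY_OP // → -1 // 7 = -1
STORE_FAST w → w=-1
LOAD_FAST_LOAD_FAST w,c → push -1,36
BINARY_OP // → -1 // 36 = -1
STORE_FAST w → w=-1
LOAD_FAST i → push 3
LOAD_CONST → push 1
BINARY_OP + → 3 + 1 = 4
STORE_FAST i → i=4
LOAD_FAST i → push 4
LOAD_CONST → push 4
COMPARE_OP bool(<) → 4 vs 4 = False
POP_JUMP_IF_FALSE → pop False; jump
LOAD_FAST w → push -1
RETURN_VALUE → return -1.

-1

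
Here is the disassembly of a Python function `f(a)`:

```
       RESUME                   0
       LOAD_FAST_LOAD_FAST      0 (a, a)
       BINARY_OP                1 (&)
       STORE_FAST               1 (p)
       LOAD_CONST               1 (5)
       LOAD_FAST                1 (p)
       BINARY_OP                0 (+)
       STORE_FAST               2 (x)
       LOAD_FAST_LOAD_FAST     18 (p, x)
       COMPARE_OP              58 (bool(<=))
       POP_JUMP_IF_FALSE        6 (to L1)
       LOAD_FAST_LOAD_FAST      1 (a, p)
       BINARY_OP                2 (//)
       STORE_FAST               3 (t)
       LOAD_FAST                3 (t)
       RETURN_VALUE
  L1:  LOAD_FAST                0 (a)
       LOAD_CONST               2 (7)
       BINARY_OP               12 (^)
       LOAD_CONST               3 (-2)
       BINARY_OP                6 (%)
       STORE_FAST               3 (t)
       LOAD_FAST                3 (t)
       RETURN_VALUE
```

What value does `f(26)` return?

1

LOAD_FAST_LOAD_FAST a,a → push 26,26. Stack: [26, 26]
BINARY_OP & → 26 & 26 = 26. Stack: [26]
STORE_FAST p → p=26. Stack: []
LOAD_CONST → push 5. Stack: [5]
LOAD_FAST p → push 26. Stack: [5, 26]
BINARY_OP + → 5 + 26 = 31. Stack: [31]
STORE_FAST x → x=31. Stack: []
LOAD_FAST_LOAD_FAST p,x → push 26,31. Stack: [26, 31]
COMPARE_OP bool(<=) → 26 vs 31 = True. Stack: [True]
POP_JUMP_IF_FALSE → pop True; no jump. Stack: []
LOAD_FAST_LOAD_FAST a,p → push 26,26. Stack: [26, 26]
BINARY_OP // → 26 // 26 = 1. Stack: [1]
STORE_FAST t → t=1. Stack: []
LOAD_FAST t → push 1. Stack: [1]
RETURN_VALUE → return 1.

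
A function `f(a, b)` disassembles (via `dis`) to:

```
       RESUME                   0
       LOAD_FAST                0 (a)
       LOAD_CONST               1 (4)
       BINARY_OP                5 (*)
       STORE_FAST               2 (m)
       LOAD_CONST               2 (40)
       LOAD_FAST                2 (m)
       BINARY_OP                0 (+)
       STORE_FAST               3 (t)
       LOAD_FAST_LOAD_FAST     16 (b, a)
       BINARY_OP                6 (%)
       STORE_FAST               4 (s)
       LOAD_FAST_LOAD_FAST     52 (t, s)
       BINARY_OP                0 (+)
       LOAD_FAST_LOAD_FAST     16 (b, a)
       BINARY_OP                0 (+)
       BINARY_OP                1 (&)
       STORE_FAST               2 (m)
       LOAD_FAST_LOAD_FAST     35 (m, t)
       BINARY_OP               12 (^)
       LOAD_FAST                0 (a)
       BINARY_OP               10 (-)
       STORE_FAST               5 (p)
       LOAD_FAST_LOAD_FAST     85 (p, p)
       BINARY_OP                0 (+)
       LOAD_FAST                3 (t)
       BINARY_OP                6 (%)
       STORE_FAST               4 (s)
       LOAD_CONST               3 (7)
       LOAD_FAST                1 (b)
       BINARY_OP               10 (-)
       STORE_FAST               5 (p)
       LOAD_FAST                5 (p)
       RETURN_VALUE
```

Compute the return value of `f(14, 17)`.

-10

LOAD_FAST a → push 14. Stack: [14]
LOAD_CONST → push 4. Stack: [14, 4]
BINARY_OP * → 14 * 4 = 56. Stack: [56]
STORE_FAST m → m=56. Stack: []
LOAD_CONST → push 40. Stack: [40]
LOAD_FAST m → push 56. Stack: [40, 56]
BINARY_OP + → 40 + 56 = 96. Stack: [96]
STORE_FAST t → t=96. Stack: []
LOAD_FAST_LOAD_FAST b,a → push 17,14. Stack: [17, 14]
BINARY_OP % → 17 % 14 = 3. Stack: [3]
STORE_FAST s → s=3. Stack: []
LOAD_FAST_LOAD_FAST t,s → push 96,3. Stack: [96, 3]
BINARY_OP + → 96 + 3 = 99. Stack: [99]
LOAD_FAST_LOAD_FAST b,a → push 17,14. Stack: [99, 17, 14]
BINARY_OP + → 17 + 14 = 31. Stack: [99, 31]
BINARY_OP & → 99 & 31 = 3. Stack: [3]
STORE_FAST m → m=3. Stack: []
LOAD_FAST_LOAD_FAST m,t → push 3,96. Stack: [3, 96]
BINARY_OP ^ → 3 ^ 96 = 99. Stack: [99]
LOAD_FAST a → push 14. Stack: [99, 14]
BINARY_OP - → 99 - 14 = 85. Stack: [85]
STORE_FAST p → p=85. Stack: []
LOAD_FAST_LOAD_FAST p,p → push 85,85. Stack: [85, 85]
BINARY_OP + → 85 + 85 = 170. Stack: [170]
LOAD_FAST t → push 96. Stack: [170, 96]
BINARY_OP % → 170 % 96 = 74. Stack: [74]
STORE_FAST s → s=74. Stack: []
LOAD_CONST → push 7. Stack: [7]
LOAD_FAST b → push 17. Stack: [7, 17]
BINARY_OP - → 7 - 17 = -10. Stack: [-10]
STORE_FAST p → p=-10. Stack: []
LOAD_FAST p → push -10. Stack: [-10]
RETURN_VALUE → return -10.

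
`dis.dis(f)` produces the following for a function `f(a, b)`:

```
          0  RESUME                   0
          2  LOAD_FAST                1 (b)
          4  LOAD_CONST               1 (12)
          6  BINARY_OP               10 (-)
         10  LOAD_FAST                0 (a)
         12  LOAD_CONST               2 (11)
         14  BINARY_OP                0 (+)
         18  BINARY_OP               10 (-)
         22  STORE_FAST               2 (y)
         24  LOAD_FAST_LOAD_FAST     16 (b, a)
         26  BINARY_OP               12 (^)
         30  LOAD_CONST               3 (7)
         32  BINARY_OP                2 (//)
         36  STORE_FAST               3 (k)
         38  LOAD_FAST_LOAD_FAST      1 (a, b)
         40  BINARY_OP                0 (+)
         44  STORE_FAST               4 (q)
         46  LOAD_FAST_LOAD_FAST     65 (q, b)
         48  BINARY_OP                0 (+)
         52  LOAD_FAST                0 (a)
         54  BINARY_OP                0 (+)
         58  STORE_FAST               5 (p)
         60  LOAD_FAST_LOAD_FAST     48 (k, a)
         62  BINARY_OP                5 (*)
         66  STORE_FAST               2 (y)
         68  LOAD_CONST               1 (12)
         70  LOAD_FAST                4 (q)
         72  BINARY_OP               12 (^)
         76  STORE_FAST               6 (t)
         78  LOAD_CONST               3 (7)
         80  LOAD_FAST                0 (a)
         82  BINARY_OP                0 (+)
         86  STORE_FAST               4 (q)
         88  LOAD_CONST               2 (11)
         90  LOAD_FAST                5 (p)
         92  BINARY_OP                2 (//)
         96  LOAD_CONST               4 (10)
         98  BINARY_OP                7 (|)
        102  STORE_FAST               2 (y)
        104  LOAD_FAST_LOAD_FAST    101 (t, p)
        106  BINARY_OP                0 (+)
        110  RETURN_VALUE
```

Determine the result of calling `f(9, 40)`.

LOAD_FAST b → push 40. Stack: [40]
LOAD_CONST → push 12. Stack: [40, 12]
BINARY_OP - → 40 - 12 = 28. Stack: [28]
LOAD_FAST a → push 9. Stack: [28, 9]
LOAD_CONST → push 11. Stack: [28, 9, 11]
BINARY_OP + → 9 + 11 = 20. Stack: [28, 20]
BINARY_OP - → 28 - 20 = 8. Stack: [8]
STORE_FAST y → y=8. Stack: []
LOAD_FAST_LOAD_FAST b,a → push 40,9. Stack: [40, 9]
BINARY_OP ^ → 40 ^ 9 = 33. Stack: [33]
LOAD_CONST → push 7. Stack: [33, 7]
BINARY_OP // → 33 // 7 = 4. Stack: [4]
STORE_FAST k → k=4. Stack: []
LOAD_FAST_LOAD_FAST a,b → push 9,40. Stack: [9, 40]
BINARY_OP + → 9 + 40 = 49. Stack: [49]
STORE_FAST q → q=49. Stack: []
LOAD_FAST_LOAD_FAST q,b → push 49,40. Stack: [49, 40]
BINARY_OP + → 49 + 40 = 89. Stack: [89]
LOAD_FAST a → push 9. Stack: [89, 9]
BINARY_OP + → 89 + 9 = 98. Stack: [98]
STORE_FAST p → p=98. Stack: []
LOAD_FAST_LOAD_FAST k,a → push 4,9. Stack: [4, 9]
BINARY_OP * → 4 * 9 = 36. Stack: [36]
STORE_FAST y → y=36. Stack: []
LOAD_CONST → push 12. Stack: [12]
LOAD_FAST q → push 49. Stack: [12, 49]
BINARY_OP ^ → 12 ^ 49 = 61. Stack: [61]
STORE_FAST t → t=61. Stack: []
LOAD_CONST → push 7. Stack: [7]
LOAD_FAST a → push 9. Stack: [7, 9]
BINARY_OP + → 7 + 9 = 16. Stack: [16]
STORE_FAST q → q=16. Stack: []
LOAD_CONST → push 11. Stack: [11]
LOAD_FAST p → push 98. Stack: [11, 98]
BINARY_OP // → 11 // 98 = 0. Stack: [0]
LOAD_CONST → push 10. Stack: [0, 10]
BINARY_OP | → 0 | 10 = 10. Stack: [10]
STORE_FAST y → y=10. Stack: []
LOAD_FAST_LOAD_FAST t,p → push 61,98. Stack: [61, 98]
BINARY_OP + → 61 + 98 = 159. Stack: [159]
RETURN_VALUE → return 159.

159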